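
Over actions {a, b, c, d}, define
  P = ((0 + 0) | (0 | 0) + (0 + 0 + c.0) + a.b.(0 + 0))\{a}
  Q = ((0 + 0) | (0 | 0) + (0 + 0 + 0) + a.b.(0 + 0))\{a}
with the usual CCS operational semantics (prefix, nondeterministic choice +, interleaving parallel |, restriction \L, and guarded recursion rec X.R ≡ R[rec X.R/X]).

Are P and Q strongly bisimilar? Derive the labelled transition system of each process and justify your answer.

NO

P's transition system — 2 states:
  p0 = ((0 + 0) | (0 | 0) + (0 + 0 + c.0) + a.b.(0 + 0))\{a} ⊢ --c--▸ p1
  p1 = 0\{a} ⊢ (no moves)
Q's transition system — 1 states:
  q0 = ((0 + 0) | (0 | 0) + (0 + 0 + 0) + a.b.(0 + 0))\{a} ⊢ (no moves)
Partition-refinement fixed point:
  B0 = {p0}
  B1 = {p1, q0}
p0 ∈ B0, q0 ∈ B1 → different blocks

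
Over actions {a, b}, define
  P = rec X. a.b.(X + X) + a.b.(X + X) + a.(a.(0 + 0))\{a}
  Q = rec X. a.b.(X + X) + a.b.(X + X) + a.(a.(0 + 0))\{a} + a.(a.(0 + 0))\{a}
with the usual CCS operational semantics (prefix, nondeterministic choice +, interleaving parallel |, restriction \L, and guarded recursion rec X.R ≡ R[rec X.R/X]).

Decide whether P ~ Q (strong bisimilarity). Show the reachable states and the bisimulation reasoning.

Reachable graph of P (4 states):
  p0 = rec X. a.b.(X + X) + a.b.(X + X) + a.(a.(0 + 0))\{a} has moves —a→ p1, —a→ p2
  p1 = (a.(0 + 0))\{a} has moves stopped
  p2 = b.((rec X. a.b.(X + X) + a.b.(X + X) + a.(a.(0 + 0))\{a}) + (rec X. a.b.(X + X) + a.b.(X + X) + a.(a.(0 + 0))\{a})) has moves —b→ p3
  p3 = (rec X. a.b.(X + X) + a.b.(X + X) + a.(a.(0 + 0))\{a}) + (rec X. a.b.(X + X) + a.b.(X + X) + a.(a.(0 + 0))\{a}) has moves —a→ p1, —a→ p2
Reachable graph of Q (4 states):
  q0 = rec X. a.b.(X + X) + a.b.(X + X) + a.(a.(0 + 0))\{a} + a.(a.(0 + 0))\{a} has moves —a→ q1, —a→ q2
  q1 = (a.(0 + 0))\{a} has moves stopped
  q2 = b.((rec X. a.b.(X + X) + a.b.(X + X) + a.(a.(0 + 0))\{a} + a.(a.(0 + 0))\{a}) + (rec X. a.b.(X + X) + a.b.(X + X) + a.(a.(0 + 0))\{a} + a.(a.(0 + 0))\{a})) has moves —b→ q3
  q3 = (rec X. a.b.(X + X) + a.b.(X + X) + a.(a.(0 + 0))\{a} + a.(a.(0 + 0))\{a}) + (rec X. a.b.(X + X) + a.b.(X + X) + a.(a.(0 + 0))\{a} + a.(a.(0 + 0))\{a}) has moves —a→ q1, —a→ q2
Bisimilarity quotient blocks:
  B0 = {p0, p3, q0, q3}
  B1 = {p1, q1}
  B2 = {p2, q2}
p0 ∈ B0, q0 ∈ B0 → same block

P ~ Q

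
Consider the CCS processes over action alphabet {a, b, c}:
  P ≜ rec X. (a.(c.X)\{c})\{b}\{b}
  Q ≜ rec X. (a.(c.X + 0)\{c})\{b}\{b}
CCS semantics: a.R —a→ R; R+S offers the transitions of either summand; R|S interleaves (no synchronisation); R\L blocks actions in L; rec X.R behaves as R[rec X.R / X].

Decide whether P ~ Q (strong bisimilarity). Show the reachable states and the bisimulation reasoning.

LTS(P): 2 reachable states
  p0 = rec X. (a.(c.X)\{c})\{b}\{b} → ··a··> p1
  p1 = (c.(rec X. (a.(c.X)\{c})\{b}\{b}))\{c}\{b}\{b} → deadlocked
LTS(Q): 2 reachable states
  q0 = rec X. (a.(c.X + 0)\{c})\{b}\{b} → ··a··> q1
  q1 = (c.(rec X. (a.(c.X + 0)\{c})\{b}\{b}) + 0)\{c}\{b}\{b} → deadlocked
Coarsest stable partition (strong bisimilarity classes):
  B0 = {p0, q0}
  B1 = {p1, q1}
p0 ∈ B0, q0 ∈ B0 → same block

P ~ Q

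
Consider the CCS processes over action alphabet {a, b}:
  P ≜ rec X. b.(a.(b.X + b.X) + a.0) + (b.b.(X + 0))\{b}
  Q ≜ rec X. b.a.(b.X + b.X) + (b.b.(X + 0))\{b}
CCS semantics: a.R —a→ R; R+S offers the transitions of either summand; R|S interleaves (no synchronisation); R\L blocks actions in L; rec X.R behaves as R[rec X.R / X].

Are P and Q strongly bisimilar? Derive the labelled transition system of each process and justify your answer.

LTS(P): 4 reachable states
  u0 = rec X. b.(a.(b.X + b.X) + a.0) + (b.b.(X + 0))\{b} :: =b=> u1
  u1 = a.(b.(rec X. b.(a.(b.X + b.X) + a.0) + (b.b.(X + 0))\{b}) + b.(rec X. b.(a.(b.X + b.X) + a.0) + (b.b.(X + 0))\{b})) + a.0 :: =a=> u2, =a=> u3
  u2 = 0 :: (no moves)
  u3 = b.(rec X. b.(a.(b.X + b.X) + a.0) + (b.b.(X + 0))\{b}) + b.(rec X. b.(a.(b.X + b.X) + a.0) + (b.b.(X + 0))\{b}) :: =b=> u0
LTS(Q): 3 reachable states
  v0 = rec X. b.a.(b.X + b.X) + (b.b.(X + 0))\{b} :: =b=> v1
  v1 = a.(b.(rec X. b.a.(b.X + b.X) + (b.b.(X + 0))\{b}) + b.(rec X. b.a.(b.X + b.X) + (b.b.(X + 0))\{b})) :: =a=> v2
  v2 = b.(rec X. b.a.(b.X + b.X) + (b.b.(X + 0))\{b}) + b.(rec X. b.a.(b.X + b.X) + (b.b.(X + 0))\{b}) :: =b=> v0
Bisimilarity quotient blocks:
  B0 = {u0}
  B1 = {u1}
  B2 = {u2}
  B3 = {u3}
  B4 = {v0}
  B5 = {v1}
  B6 = {v2}
u0 ∈ B0, v0 ∈ B4 → different blocks

not bisimilar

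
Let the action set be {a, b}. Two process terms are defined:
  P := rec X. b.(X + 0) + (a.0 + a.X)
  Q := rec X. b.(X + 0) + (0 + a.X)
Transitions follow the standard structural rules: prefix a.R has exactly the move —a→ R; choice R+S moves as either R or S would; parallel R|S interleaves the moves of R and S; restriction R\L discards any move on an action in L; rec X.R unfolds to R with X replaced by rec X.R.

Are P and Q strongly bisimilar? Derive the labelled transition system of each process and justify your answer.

Reachable graph of P (3 states):
  p0 = rec X. b.(X + 0) + (a.0 + a.X) | =a=> p0, =a=> p1, =b=> p2
  p1 = 0 | stopped
  p2 = (rec X. b.(X + 0) + (a.0 + a.X)) + 0 | =a=> p0, =a=> p1, =b=> p2
Reachable graph of Q (2 states):
  q0 = rec X. b.(X + 0) + (0 + a.X) | =a=> q0, =b=> q1
  q1 = (rec X. b.(X + 0) + (0 + a.X)) + 0 | =a=> q0, =b=> q1
Partition-refinement fixed point:
  B0 = {p0, p2}
  B1 = {p1}
  B2 = {q0, q1}
p0 ∈ B0, q0 ∈ B2 → different blocks

P ≁ Q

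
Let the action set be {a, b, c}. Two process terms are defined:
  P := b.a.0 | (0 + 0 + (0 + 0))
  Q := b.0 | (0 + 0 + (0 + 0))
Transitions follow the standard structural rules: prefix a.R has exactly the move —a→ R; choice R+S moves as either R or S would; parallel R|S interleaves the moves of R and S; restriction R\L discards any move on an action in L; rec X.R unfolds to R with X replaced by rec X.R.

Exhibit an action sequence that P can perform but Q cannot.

ba

LTS(P): 3 reachable states
  p0 = b.a.0 | (0 + 0 + (0 + 0)) :: =b=> p1
  p1 = a.0 | (0 + 0 + (0 + 0)) :: =a=> p2
  p2 = 0 | (0 + 0 + (0 + 0)) :: deadlocked
LTS(Q): 2 reachable states
  q0 = b.0 | (0 + 0 + (0 + 0)) :: =b=> q1
  q1 = 0 | (0 + 0 + (0 + 0)) :: deadlocked
Executing ba from P (initial set {p0}):
  step 1 (b): {p1}
  step 2 (a): {p2}
  ✓ P
Executing ba from Q (initial set {q0}):
  step 1 (b): {q1}
  step 2 (a): ∅ (Q stuck)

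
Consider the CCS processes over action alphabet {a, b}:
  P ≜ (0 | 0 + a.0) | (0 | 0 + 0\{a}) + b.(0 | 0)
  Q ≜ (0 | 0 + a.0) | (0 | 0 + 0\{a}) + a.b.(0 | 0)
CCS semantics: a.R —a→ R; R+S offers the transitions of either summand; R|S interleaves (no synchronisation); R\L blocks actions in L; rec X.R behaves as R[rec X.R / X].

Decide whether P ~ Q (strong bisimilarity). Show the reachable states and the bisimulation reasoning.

LTS(P): 3 reachable states
  p0 = (0 | 0 + a.0) | (0 | 0 + 0\{a}) + b.(0 | 0) → —a→ p1, —b→ p2
  p1 = 0 | (0 | 0 + 0\{a}) → ∅
  p2 = 0 | 0 → ∅
LTS(Q): 4 reachable states
  q0 = (0 | 0 + a.0) | (0 | 0 + 0\{a}) + a.b.(0 | 0) → —a→ q1, —a→ q2
  q1 = 0 | (0 | 0 + 0\{a}) → ∅
  q2 = b.(0 | 0) → —b→ q3
  q3 = 0 | 0 → ∅
Coarsest stable partition (strong bisimilarity classes):
  B0 = {p0}
  B1 = {p1, p2, q1, q3}
  B2 = {q0}
  B3 = {q2}
p0 ∈ B0, q0 ∈ B2 → different blocks

not bisimilar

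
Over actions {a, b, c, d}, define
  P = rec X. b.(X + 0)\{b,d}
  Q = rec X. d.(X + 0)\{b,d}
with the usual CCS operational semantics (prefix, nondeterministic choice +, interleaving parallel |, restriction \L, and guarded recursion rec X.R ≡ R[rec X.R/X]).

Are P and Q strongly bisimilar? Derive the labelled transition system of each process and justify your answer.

not bisimilar

Reachable graph of P (2 states):
  p0 = rec X. b.(X + 0)\{b,d} has moves ··b··> p1
  p1 = ((rec X. b.(X + 0)\{b,d}) + 0)\{b,d} has moves stopped
Reachable graph of Q (2 states):
  q0 = rec X. d.(X + 0)\{b,d} has moves ··d··> q1
  q1 = ((rec X. d.(X + 0)\{b,d}) + 0)\{b,d} has moves stopped
Partition-refinement fixed point:
  B0 = {p0}
  B1 = {p1, q1}
  B2 = {q0}
p0 ∈ B0, q0 ∈ B2 → different blocks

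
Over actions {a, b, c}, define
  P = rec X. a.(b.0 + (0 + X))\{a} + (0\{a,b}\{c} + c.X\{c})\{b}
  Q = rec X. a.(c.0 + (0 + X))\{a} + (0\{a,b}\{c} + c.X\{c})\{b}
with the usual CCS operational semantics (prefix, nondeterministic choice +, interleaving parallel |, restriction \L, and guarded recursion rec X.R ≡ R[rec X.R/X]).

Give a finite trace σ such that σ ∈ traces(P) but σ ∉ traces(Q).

ab

P's transition system — 6 states:
  u0 = rec X. a.(b.0 + (0 + X))\{a} + (0\{a,b}\{c} + c.X\{c})\{b} has moves =a=> u1, =c=> u2
  u1 = (b.0 + (0 + (rec X. a.(b.0 + (0 + X))\{a} + (0\{a,b}\{c} + c.X\{c})\{b})))\{a} has moves =b=> u3, =c=> u4
  u2 = (rec X. a.(b.0 + (0 + X))\{a} + (0\{a,b}\{c} + c.X\{c})\{b})\{c}\{b} has moves =a=> u5
  u3 = 0\{a} has moves ·
  u4 = (rec X. a.(b.0 + (0 + X))\{a} + (0\{a,b}\{c} + c.X\{c})\{b})\{c}\{b}\{a} has moves ·
  u5 = (b.0 + (0 + (rec X. a.(b.0 + (0 + X))\{a} + (0\{a,b}\{c} + c.X\{c})\{b})))\{a}\{c}\{b} has moves ·
Q's transition system — 6 states:
  v0 = rec X. a.(c.0 + (0 + X))\{a} + (0\{a,b}\{c} + c.X\{c})\{b} has moves =a=> v1, =c=> v2
  v1 = (c.0 + (0 + (rec X. a.(c.0 + (0 + X))\{a} + (0\{a,b}\{c} + c.X\{c})\{b})))\{a} has moves =c=> v3, =c=> v4
  v2 = (rec X. a.(c.0 + (0 + X))\{a} + (0\{a,b}\{c} + c.X\{c})\{b})\{c}\{b} has moves =a=> v5
  v3 = (rec X. a.(c.0 + (0 + X))\{a} + (0\{a,b}\{c} + c.X\{c})\{b})\{c}\{b}\{a} has moves ·
  v4 = 0\{a} has moves ·
  v5 = (c.0 + (0 + (rec X. a.(c.0 + (0 + X))\{a} + (0\{a,b}\{c} + c.X\{c})\{b})))\{a}\{c}\{b} has moves ·
Executing ab from P (initial set {u0}):
  [1] a ⇒ {u1}
  [2] b ⇒ {u3}
  — P admits the full trace.
Executing ab from Q (initial set {v0}):
  [1] a ⇒ {v1}
  [2] b ⇒ ∅ (Q stuck)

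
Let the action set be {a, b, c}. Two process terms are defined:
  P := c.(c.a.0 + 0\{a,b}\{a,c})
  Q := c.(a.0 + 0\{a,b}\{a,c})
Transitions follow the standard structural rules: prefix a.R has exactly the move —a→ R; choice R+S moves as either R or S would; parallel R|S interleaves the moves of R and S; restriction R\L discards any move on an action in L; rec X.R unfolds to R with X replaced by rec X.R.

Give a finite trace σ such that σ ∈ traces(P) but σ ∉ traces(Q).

cc

P's transition system — 4 states:
  p0 = c.(c.a.0 + 0\{a,b}\{a,c}) ⊢ --c--▸ p1
  p1 = c.a.0 + 0\{a,b}\{a,c} ⊢ --c--▸ p2
  p2 = a.0 ⊢ --a--▸ p3
  p3 = 0 ⊢ stopped
Q's transition system — 3 states:
  q0 = c.(a.0 + 0\{a,b}\{a,c}) ⊢ --c--▸ q1
  q1 = a.0 + 0\{a,b}\{a,c} ⊢ --a--▸ q2
  q2 = 0 ⊢ stopped
Run σ = ⟨cc⟩ on P: start {p0}
  [1] c ⇒ {p1}
  [2] c ⇒ {p2}
  — P admits the full trace.
Run σ = ⟨cc⟩ on Q: start {q0}
  [1] c ⇒ {q1}
  [2] c ⇒ ∅ (Q stuck)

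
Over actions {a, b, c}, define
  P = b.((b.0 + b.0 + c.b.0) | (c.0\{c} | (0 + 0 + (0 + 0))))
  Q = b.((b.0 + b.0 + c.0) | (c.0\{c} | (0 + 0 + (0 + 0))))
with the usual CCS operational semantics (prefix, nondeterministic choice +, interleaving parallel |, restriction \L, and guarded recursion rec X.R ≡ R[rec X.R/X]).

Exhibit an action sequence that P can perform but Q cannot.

bcbc

LTS(P): 7 reachable states
  p0 = b.((b.0 + b.0 + c.b.0) | (c.0\{c} | (0 + 0 + (0 + 0)))) ⊢ -b-> p1
  p1 = (b.0 + b.0 + c.b.0) | (c.0\{c} | (0 + 0 + (0 + 0))) ⊢ -b-> p2, -c-> p3, -c-> p4
  p2 = 0 | (c.0\{c} | (0 + 0 + (0 + 0))) ⊢ -c-> p5
  p3 = (b.0 + b.0 + c.b.0) | (0\{c} | (0 + 0 + (0 + 0))) ⊢ -b-> p5, -c-> p6
  p4 = b.0 | (c.0\{c} | (0 + 0 + (0 + 0))) ⊢ -b-> p2, -c-> p6
  p5 = 0 | (0\{c} | (0 + 0 + (0 + 0))) ⊢ (no moves)
  p6 = b.0 | (0\{c} | (0 + 0 + (0 + 0))) ⊢ -b-> p5
LTS(Q): 5 reachable states
  q0 = b.((b.0 + b.0 + c.0) | (c.0\{c} | (0 + 0 + (0 + 0)))) ⊢ -b-> q1
  q1 = (b.0 + b.0 + c.0) | (c.0\{c} | (0 + 0 + (0 + 0))) ⊢ -b-> q2, -c-> q2, -c-> q3
  q2 = 0 | (c.0\{c} | (0 + 0 + (0 + 0))) ⊢ -c-> q4
  q3 = (b.0 + b.0 + c.0) | (0\{c} | (0 + 0 + (0 + 0))) ⊢ -b-> q4, -c-> q4
  q4 = 0 | (0\{c} | (0 + 0 + (0 + 0))) ⊢ (no moves)
Trace ⟨bcbc⟩ through P, begin at {p0}:
  step 1 (b): {p1}
  step 2 (c): {p3, p4}
  step 3 (b): {p2, p5}
  step 4 (c): {p5}
  P completes σ.
Trace ⟨bcbc⟩ through Q, begin at {q0}:
  step 1 (b): {q1}
  step 2 (c): {q2, q3}
  step 3 (b): {q4}
  step 4 (c): ∅  — Q cannot continue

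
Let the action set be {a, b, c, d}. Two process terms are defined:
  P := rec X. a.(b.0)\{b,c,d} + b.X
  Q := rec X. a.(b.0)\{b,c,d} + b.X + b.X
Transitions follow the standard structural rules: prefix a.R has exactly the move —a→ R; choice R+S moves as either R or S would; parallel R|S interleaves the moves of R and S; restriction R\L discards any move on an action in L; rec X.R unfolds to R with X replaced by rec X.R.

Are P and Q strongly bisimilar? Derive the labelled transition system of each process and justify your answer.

YES

Reachable graph of P (2 states):
  p0 = rec X. a.(b.0)\{b,c,d} + b.X has moves --a--▸ p1, --b--▸ p0
  p1 = (b.0)\{b,c,d} has moves stopped
Reachable graph of Q (2 states):
  q0 = rec X. a.(b.0)\{b,c,d} + b.X + b.X has moves --a--▸ q1, --b--▸ q0
  q1 = (b.0)\{b,c,d} has moves stopped
Bisimilarity quotient blocks:
  B0 = {p0, q0}
  B1 = {p1, q1}
p0 ∈ B0, q0 ∈ B0 → same block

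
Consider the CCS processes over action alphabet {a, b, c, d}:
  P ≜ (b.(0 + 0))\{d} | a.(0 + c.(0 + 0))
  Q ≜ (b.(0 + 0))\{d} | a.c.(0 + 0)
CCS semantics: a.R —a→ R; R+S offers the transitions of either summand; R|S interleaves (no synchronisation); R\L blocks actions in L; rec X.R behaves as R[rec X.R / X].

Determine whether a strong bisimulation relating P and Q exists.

LTS(P): 6 reachable states
  p0 = (b.(0 + 0))\{d} | a.(0 + c.(0 + 0)) :: ··a··> p1, ··b··> p2
  p1 = (b.(0 + 0))\{d} | (0 + c.(0 + 0)) :: ··b··> p3, ··c··> p4
  p2 = (0 + 0)\{d} | a.(0 + c.(0 + 0)) :: ··a··> p3
  p3 = (0 + 0)\{d} | (0 + c.(0 + 0)) :: ··c··> p5
  p4 = (b.(0 + 0))\{d} | (0 + 0) :: ··b··> p5
  p5 = (0 + 0)\{d} | (0 + 0) :: stopped
LTS(Q): 6 reachable states
  q0 = (b.(0 + 0))\{d} | a.c.(0 + 0) :: ··a··> q1, ··b··> q2
  q1 = (b.(0 + 0))\{d} | c.(0 + 0) :: ··b··> q3, ··c··> q4
  q2 = (0 + 0)\{d} | a.c.(0 + 0) :: ··a··> q3
  q3 = (0 + 0)\{d} | c.(0 + 0) :: ··c··> q5
  q4 = (b.(0 + 0))\{d} | (0 + 0) :: ··b··> q5
  q5 = (0 + 0)\{d} | (0 + 0) :: stopped
Bisimilarity quotient blocks:
  B0 = {p0, q0}
  B1 = {p1, q1}
  B2 = {p4, q4}
  B3 = {p5, q5}
  B4 = {p3, q3}
  B5 = {p2, q2}
p0 ∈ B0, q0 ∈ B0 → same block

P ~ Q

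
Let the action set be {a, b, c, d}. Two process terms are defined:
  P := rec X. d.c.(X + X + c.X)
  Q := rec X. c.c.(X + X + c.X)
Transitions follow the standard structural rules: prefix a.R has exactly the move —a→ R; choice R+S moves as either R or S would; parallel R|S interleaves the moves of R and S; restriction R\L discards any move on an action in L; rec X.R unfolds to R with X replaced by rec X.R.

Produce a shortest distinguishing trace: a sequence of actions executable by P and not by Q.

P's transition system — 3 states:
  p0 = rec X. d.c.(X + X + c.X) :: ··d··> p1
  p1 = c.((rec X. d.c.(X + X + c.X)) + (rec X. d.c.(X + X + c.X)) + c.(rec X. d.c.(X + X + c.X))) :: ··c··> p2
  p2 = (rec X. d.c.(X + X + c.X)) + (rec X. d.c.(X + X + c.X)) + c.(rec X. d.c.(X + X + c.X)) :: ··c··> p0, ··d··> p1
Q's transition system — 3 states:
  q0 = rec X. c.c.(X + X + c.X) :: ··c··> q1
  q1 = c.((rec X. c.c.(X + X + c.X)) + (rec X. c.c.(X + X + c.X)) + c.(rec X. c.c.(X + X + c.X))) :: ··c··> q2
  q2 = (rec X. c.c.(X + X + c.X)) + (rec X. c.c.(X + X + c.X)) + c.(rec X. c.c.(X + X + c.X)) :: ··c··> q0, ··c··> q1
Trace ⟨d⟩ through P, begin at {p0}:
  [1] d ⇒ {p1}
  ✓ P
Trace ⟨d⟩ through Q, begin at {q0}:
  [1] d ⇒ no successor for Q

d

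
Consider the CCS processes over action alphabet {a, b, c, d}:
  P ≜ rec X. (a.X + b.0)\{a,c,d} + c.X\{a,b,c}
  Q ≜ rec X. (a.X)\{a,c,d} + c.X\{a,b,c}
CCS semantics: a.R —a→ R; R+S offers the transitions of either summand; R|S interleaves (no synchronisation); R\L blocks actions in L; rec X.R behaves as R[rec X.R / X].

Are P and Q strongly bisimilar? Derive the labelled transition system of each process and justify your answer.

NO

LTS(P): 3 reachable states
  s0 = rec X. (a.X + b.0)\{a,c,d} + c.X\{a,b,c} → =b=> s1, =c=> s2
  s1 = 0\{a,c,d} → ∅
  s2 = (rec X. (a.X + b.0)\{a,c,d} + c.X\{a,b,c})\{a,b,c} → ∅
LTS(Q): 2 reachable states
  t0 = rec X. (a.X)\{a,c,d} + c.X\{a,b,c} → =c=> t1
  t1 = (rec X. (a.X)\{a,c,d} + c.X\{a,b,c})\{a,b,c} → ∅
Bisimilarity quotient blocks:
  B0 = {s0}
  B1 = {s1, s2, t1}
  B2 = {t0}
s0 ∈ B0, t0 ∈ B2 → different blocks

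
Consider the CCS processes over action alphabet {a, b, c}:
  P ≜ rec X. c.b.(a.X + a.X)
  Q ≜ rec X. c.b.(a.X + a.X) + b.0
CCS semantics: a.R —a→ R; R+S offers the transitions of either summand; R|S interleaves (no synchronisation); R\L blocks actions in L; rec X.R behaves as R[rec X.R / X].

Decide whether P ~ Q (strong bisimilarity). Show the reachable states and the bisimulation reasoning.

not bisimilar

LTS(P): 3 reachable states
  u0 = rec X. c.b.(a.X + a.X) :: --c--▸ u1
  u1 = b.(a.(rec X. c.b.(a.X + a.X)) + a.(rec X. c.b.(a.X + a.X))) :: --b--▸ u2
  u2 = a.(rec X. c.b.(a.X + a.X)) + a.(rec X. c.b.(a.X + a.X)) :: --a--▸ u0
LTS(Q): 4 reachable states
  v0 = rec X. c.b.(a.X + a.X) + b.0 :: --b--▸ v1, --c--▸ v2
  v1 = 0 :: ∅
  v2 = b.(a.(rec X. c.b.(a.X + a.X) + b.0) + a.(rec X. c.b.(a.X + a.X) + b.0)) :: --b--▸ v3
  v3 = a.(rec X. c.b.(a.X + a.X) + b.0) + a.(rec X. c.b.(a.X + a.X) + b.0) :: --a--▸ v0
Partition-refinement fixed point:
  B0 = {u0}
  B1 = {u1}
  B2 = {u2}
  B3 = {v0}
  B4 = {v2}
  B5 = {v3}
  B6 = {v1}
u0 ∈ B0, v0 ∈ B3 → different blocks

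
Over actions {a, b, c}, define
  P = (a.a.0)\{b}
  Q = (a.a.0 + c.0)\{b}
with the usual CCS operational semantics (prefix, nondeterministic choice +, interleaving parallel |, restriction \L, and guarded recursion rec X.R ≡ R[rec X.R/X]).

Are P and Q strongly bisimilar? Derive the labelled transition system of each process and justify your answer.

LTS(P): 3 reachable states
  p0 = (a.a.0)\{b} → =a=> p1
  p1 = (a.0)\{b} → =a=> p2
  p2 = 0\{b} → ∅
LTS(Q): 3 reachable states
  q0 = (a.a.0 + c.0)\{b} → =a=> q1, =c=> q2
  q1 = (a.0)\{b} → =a=> q2
  q2 = 0\{b} → ∅
Coarsest stable partition (strong bisimilarity classes):
  B0 = {p0}
  B1 = {p1, q1}
  B2 = {p2, q2}
  B3 = {q0}
p0 ∈ B0, q0 ∈ B3 → different blocks

P ≁ Q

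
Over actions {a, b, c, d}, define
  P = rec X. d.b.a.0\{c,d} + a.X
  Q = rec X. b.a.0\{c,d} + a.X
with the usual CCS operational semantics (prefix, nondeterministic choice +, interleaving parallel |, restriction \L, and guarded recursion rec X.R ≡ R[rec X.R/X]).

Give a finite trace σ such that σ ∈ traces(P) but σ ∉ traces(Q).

d

Reachable graph of P (4 states):
  s0 = rec X. d.b.a.0\{c,d} + a.X | =a=> s0, =d=> s1
  s1 = b.a.0\{c,d} | =b=> s2
  s2 = a.0\{c,d} | =a=> s3
  s3 = 0\{c,d} | ·
Reachable graph of Q (3 states):
  t0 = rec X. b.a.0\{c,d} + a.X | =a=> t0, =b=> t1
  t1 = a.0\{c,d} | =a=> t2
  t2 = 0\{c,d} | ·
Trace ⟨d⟩ through P, begin at {s0}:
  step 1 (d): {s1}
  P completes σ.
Trace ⟨d⟩ through Q, begin at {t0}:
  step 1 (d): ∅ (Q stuck)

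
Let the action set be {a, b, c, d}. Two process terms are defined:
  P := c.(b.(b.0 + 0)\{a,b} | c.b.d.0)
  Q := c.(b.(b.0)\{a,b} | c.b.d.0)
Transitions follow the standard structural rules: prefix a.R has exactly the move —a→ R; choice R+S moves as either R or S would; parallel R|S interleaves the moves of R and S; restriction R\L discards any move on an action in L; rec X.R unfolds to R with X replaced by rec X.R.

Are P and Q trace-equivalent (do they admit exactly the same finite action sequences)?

trace-equivalent

Reachable graph of P (9 states):
  m0 = c.(b.(b.0 + 0)\{a,b} | c.b.d.0) :: —c→ m1
  m1 = b.(b.0 + 0)\{a,b} | c.b.d.0 :: —b→ m2, —c→ m3
  m2 = (b.0 + 0)\{a,b} | c.b.d.0 :: —c→ m4
  m3 = b.(b.0 + 0)\{a,b} | b.d.0 :: —b→ m4, —b→ m5
  m4 = (b.0 + 0)\{a,b} | b.d.0 :: —b→ m6
  m5 = b.(b.0 + 0)\{a,b} | d.0 :: —b→ m6, —d→ m7
  m6 = (b.0 + 0)\{a,b} | d.0 :: —d→ m8
  m7 = b.(b.0 + 0)\{a,b} | 0 :: —b→ m8
  m8 = (b.0 + 0)\{a,b} | 0 :: deadlocked
Reachable graph of Q (9 states):
  n0 = c.(b.(b.0)\{a,b} | c.b.d.0) :: —c→ n1
  n1 = b.(b.0)\{a,b} | c.b.d.0 :: —b→ n2, —c→ n3
  n2 = (b.0)\{a,b} | c.b.d.0 :: —c→ n4
  n3 = b.(b.0)\{a,b} | b.d.0 :: —b→ n4, —b→ n5
  n4 = (b.0)\{a,b} | b.d.0 :: —b→ n6
  n5 = b.(b.0)\{a,b} | d.0 :: —b→ n6, —d→ n7
  n6 = (b.0)\{a,b} | d.0 :: —d→ n8
  n7 = b.(b.0)\{a,b} | 0 :: —b→ n8
  n8 = (b.0)\{a,b} | 0 :: deadlocked
Bisimilarity quotient blocks:
  B0 = {m0, n0}
  B1 = {m1, n1}
  B2 = {m3, n3}
  B3 = {m4, n4}
  B4 = {m6, n6}
  B5 = {m8, n8}
  B6 = {m5, n5}
  B7 = {m7, n7}
  B8 = {m2, n2}
m0 ∈ B0, n0 ∈ B0 → same block
Bisimilar ⇒ trace-equivalent.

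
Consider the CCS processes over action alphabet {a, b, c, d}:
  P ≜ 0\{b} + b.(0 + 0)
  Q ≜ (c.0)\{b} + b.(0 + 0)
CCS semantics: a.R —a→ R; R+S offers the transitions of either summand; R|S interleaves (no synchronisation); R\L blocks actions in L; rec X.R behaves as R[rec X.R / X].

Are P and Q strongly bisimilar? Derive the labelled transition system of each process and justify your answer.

NO

LTS(P): 2 reachable states
  u0 = 0\{b} + b.(0 + 0) ⊢ --b--▸ u1
  u1 = 0 + 0 ⊢ (no moves)
LTS(Q): 3 reachable states
  v0 = (c.0)\{b} + b.(0 + 0) ⊢ --b--▸ v1, --c--▸ v2
  v1 = 0 + 0 ⊢ (no moves)
  v2 = 0\{b} ⊢ (no moves)
Partition-refinement fixed point:
  B0 = {u0}
  B1 = {u1, v1, v2}
  B2 = {v0}
u0 ∈ B0, v0 ∈ B2 → different blocks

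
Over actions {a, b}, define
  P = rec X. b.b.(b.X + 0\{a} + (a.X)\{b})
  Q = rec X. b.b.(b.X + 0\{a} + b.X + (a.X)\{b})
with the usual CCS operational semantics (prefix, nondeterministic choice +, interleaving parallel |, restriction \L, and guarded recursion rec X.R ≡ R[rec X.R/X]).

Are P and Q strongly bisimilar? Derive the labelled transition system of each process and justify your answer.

P's transition system — 4 states:
  s0 = rec X. b.b.(b.X + 0\{a} + (a.X)\{b}) :: --b--▸ s1
  s1 = b.(b.(rec X. b.b.(b.X + 0\{a} + (a.X)\{b})) + 0\{a} + (a.(rec X. b.b.(b.X + 0\{a} + (a.X)\{b})))\{b}) :: --b--▸ s2
  s2 = b.(rec X. b.b.(b.X + 0\{a} + (a.X)\{b})) + 0\{a} + (a.(rec X. b.b.(b.X + 0\{a} + (a.X)\{b})))\{b} :: --a--▸ s3, --b--▸ s0
  s3 = (rec X. b.b.(b.X + 0\{a} + (a.X)\{b}))\{b} :: (no moves)
Q's transition system — 4 states:
  t0 = rec X. b.b.(b.X + 0\{a} + b.X + (a.X)\{b}) :: --b--▸ t1
  t1 = b.(b.(rec X. b.b.(b.X + 0\{a} + b.X + (a.X)\{b})) + 0\{a} + b.(rec X. b.b.(b.X + 0\{a} + b.X + (a.X)\{b})) + (a.(rec X. b.b.(b.X + 0\{a} + b.X + (a.X)\{b})))\{b}) :: --b--▸ t2
  t2 = b.(rec X. b.b.(b.X + 0\{a} + b.X + (a.X)\{b})) + 0\{a} + b.(rec X. b.b.(b.X + 0\{a} + b.X + (a.X)\{b})) + (a.(rec X. b.b.(b.X + 0\{a} + b.X + (a.X)\{b})))\{b} :: --a--▸ t3, --b--▸ t0
  t3 = (rec X. b.b.(b.X + 0\{a} + b.X + (a.X)\{b}))\{b} :: (no moves)
Bisimilarity quotient blocks:
  B0 = {s0, t0}
  B1 = {s1, t1}
  B2 = {s2, t2}
  B3 = {s3, t3}
s0 ∈ B0, t0 ∈ B0 → same block

bisimilar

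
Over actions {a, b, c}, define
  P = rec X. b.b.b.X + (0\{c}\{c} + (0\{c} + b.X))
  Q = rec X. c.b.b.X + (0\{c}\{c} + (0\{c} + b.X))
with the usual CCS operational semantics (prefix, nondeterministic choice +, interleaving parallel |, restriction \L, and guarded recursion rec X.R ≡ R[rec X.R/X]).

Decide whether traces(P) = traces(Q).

LTS(P): 3 reachable states
  m0 = rec X. b.b.b.X + (0\{c}\{c} + (0\{c} + b.X)) :: -b-> m0, -b-> m1
  m1 = b.b.(rec X. b.b.b.X + (0\{c}\{c} + (0\{c} + b.X))) :: -b-> m2
  m2 = b.(rec X. b.b.b.X + (0\{c}\{c} + (0\{c} + b.X))) :: -b-> m0
LTS(Q): 3 reachable states
  n0 = rec X. c.b.b.X + (0\{c}\{c} + (0\{c} + b.X)) :: -b-> n0, -c-> n1
  n1 = b.b.(rec X. c.b.b.X + (0\{c}\{c} + (0\{c} + b.X))) :: -b-> n2
  n2 = b.(rec X. c.b.b.X + (0\{c}\{c} + (0\{c} + b.X))) :: -b-> n0
Run σ = ⟨c⟩ on Q: start {n0}
  [1] c ⇒ {n1}
  ✓ Q
Run σ = ⟨c⟩ on P: start {m0}
  [1] c ⇒ ∅  — P cannot continue

traces(P) ≠ traces(Q) — witness ⟨c⟩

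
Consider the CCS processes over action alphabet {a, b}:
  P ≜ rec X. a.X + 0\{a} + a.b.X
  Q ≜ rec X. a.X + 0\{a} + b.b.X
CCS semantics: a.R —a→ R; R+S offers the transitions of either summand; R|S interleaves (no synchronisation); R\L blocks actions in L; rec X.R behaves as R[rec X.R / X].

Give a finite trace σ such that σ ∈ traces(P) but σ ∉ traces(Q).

Reachable graph of P (2 states):
  p0 = rec X. a.X + 0\{a} + a.b.X | -a-> p0, -a-> p1
  p1 = b.(rec X. a.X + 0\{a} + a.b.X) | -b-> p0
Reachable graph of Q (2 states):
  q0 = rec X. a.X + 0\{a} + b.b.X | -a-> q0, -b-> q1
  q1 = b.(rec X. a.X + 0\{a} + b.b.X) | -b-> q0
Run σ = ⟨aba⟩ on P: start {p0}
  [1] a ⇒ {p0, p1}
  [2] b ⇒ {p0}
  [3] a ⇒ {p0, p1}
  ✓ P
Run σ = ⟨aba⟩ on Q: start {q0}
  [1] a ⇒ {q0}
  [2] b ⇒ {q1}
  [3] a ⇒ no successor for Q

aba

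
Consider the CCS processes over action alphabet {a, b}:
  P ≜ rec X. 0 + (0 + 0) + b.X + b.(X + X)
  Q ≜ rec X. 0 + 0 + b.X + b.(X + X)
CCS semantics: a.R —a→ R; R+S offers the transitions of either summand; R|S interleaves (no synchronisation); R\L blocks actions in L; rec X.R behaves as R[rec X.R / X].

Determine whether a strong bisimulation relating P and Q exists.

Reachable graph of P (2 states):
  m0 = rec X. 0 + (0 + 0) + b.X + b.(X + X) → ··b··> m0, ··b··> m1
  m1 = (rec X. 0 + (0 + 0) + b.X + b.(X + X)) + (rec X. 0 + (0 + 0) + b.X + b.(X + X)) → ··b··> m0, ··b··> m1
Reachable graph of Q (2 states):
  n0 = rec X. 0 + 0 + b.X + b.(X + X) → ··b··> n0, ··b··> n1
  n1 = (rec X. 0 + 0 + b.X + b.(X + X)) + (rec X. 0 + 0 + b.X + b.(X + X)) → ··b··> n0, ··b··> n1
Coarsest stable partition (strong bisimilarity classes):
  B0 = {m0, m1, n0, n1}
m0 ∈ B0, n0 ∈ B0 → same block

P ~ Q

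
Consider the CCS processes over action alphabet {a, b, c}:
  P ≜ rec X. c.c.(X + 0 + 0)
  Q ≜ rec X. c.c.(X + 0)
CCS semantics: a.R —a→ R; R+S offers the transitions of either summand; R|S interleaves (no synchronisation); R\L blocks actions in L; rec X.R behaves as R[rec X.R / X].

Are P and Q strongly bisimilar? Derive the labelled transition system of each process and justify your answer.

LTS(P): 3 reachable states
  m0 = rec X. c.c.(X + 0 + 0) :: --c--▸ m1
  m1 = c.((rec X. c.c.(X + 0 + 0)) + 0 + 0) :: --c--▸ m2
  m2 = (rec X. c.c.(X + 0 + 0)) + 0 + 0 :: --c--▸ m1
LTS(Q): 3 reachable states
  n0 = rec X. c.c.(X + 0) :: --c--▸ n1
  n1 = c.((rec X. c.c.(X + 0)) + 0) :: --c--▸ n2
  n2 = (rec X. c.c.(X + 0)) + 0 :: --c--▸ n1
Coarsest stable partition (strong bisimilarity classes):
  B0 = {m0, m1, m2, n0, n1, n2}
m0 ∈ B0, n0 ∈ B0 → same block

YES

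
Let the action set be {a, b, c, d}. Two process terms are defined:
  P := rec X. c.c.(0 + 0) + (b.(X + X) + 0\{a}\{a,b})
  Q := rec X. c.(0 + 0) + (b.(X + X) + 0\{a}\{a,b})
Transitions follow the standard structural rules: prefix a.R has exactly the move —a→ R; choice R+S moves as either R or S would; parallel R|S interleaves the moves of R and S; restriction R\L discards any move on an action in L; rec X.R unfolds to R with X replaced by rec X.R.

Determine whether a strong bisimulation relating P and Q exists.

NO

LTS(P): 4 reachable states
  m0 = rec X. c.c.(0 + 0) + (b.(X + X) + 0\{a}\{a,b}) ⊢ =b=> m1, =c=> m2
  m1 = (rec X. c.c.(0 + 0) + (b.(X + X) + 0\{a}\{a,b})) + (rec X. c.c.(0 + 0) + (b.(X + X) + 0\{a}\{a,b})) ⊢ =b=> m1, =c=> m2
  m2 = c.(0 + 0) ⊢ =c=> m3
  m3 = 0 + 0 ⊢ deadlocked
LTS(Q): 3 reachable states
  n0 = rec X. c.(0 + 0) + (b.(X + X) + 0\{a}\{a,b}) ⊢ =b=> n1, =c=> n2
  n1 = (rec X. c.(0 + 0) + (b.(X + X) + 0\{a}\{a,b})) + (rec X. c.(0 + 0) + (b.(X + X) + 0\{a}\{a,b})) ⊢ =b=> n1, =c=> n2
  n2 = 0 + 0 ⊢ deadlocked
Bisimilarity quotient blocks:
  B0 = {m0, m1}
  B1 = {m2}
  B2 = {m3, n2}
  B3 = {n0, n1}
m0 ∈ B0, n0 ∈ B3 → different blocks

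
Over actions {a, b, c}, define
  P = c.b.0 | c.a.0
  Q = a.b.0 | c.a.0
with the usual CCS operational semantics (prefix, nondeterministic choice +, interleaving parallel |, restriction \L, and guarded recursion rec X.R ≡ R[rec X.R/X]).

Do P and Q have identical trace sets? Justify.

NO — witness ⟨cb⟩

P's transition system — 9 states:
  p0 = c.b.0 | c.a.0 ⊢ -c-> p1, -c-> p2
  p1 = b.0 | c.a.0 ⊢ -b-> p3, -c-> p4
  p2 = c.b.0 | a.0 ⊢ -a-> p5, -c-> p4
  p3 = 0 | c.a.0 ⊢ -c-> p6
  p4 = b.0 | a.0 ⊢ -a-> p7, -b-> p6
  p5 = c.b.0 | 0 ⊢ -c-> p7
  p6 = 0 | a.0 ⊢ -a-> p8
  p7 = b.0 | 0 ⊢ -b-> p8
  p8 = 0 | 0 ⊢ ∅
Q's transition system — 9 states:
  q0 = a.b.0 | c.a.0 ⊢ -a-> q1, -c-> q2
  q1 = b.0 | c.a.0 ⊢ -b-> q3, -c-> q4
  q2 = a.b.0 | a.0 ⊢ -a-> q4, -a-> q5
  q3 = 0 | c.a.0 ⊢ -c-> q6
  q4 = b.0 | a.0 ⊢ -a-> q7, -b-> q6
  q5 = a.b.0 | 0 ⊢ -a-> q7
  q6 = 0 | a.0 ⊢ -a-> q8
  q7 = b.0 | 0 ⊢ -b-> q8
  q8 = 0 | 0 ⊢ ∅
Trace ⟨cb⟩ through P, begin at {p0}:
  [1] c ⇒ {p1, p2}
  [2] b ⇒ {p3}
  — P admits the full trace.
Trace ⟨cb⟩ through Q, begin at {q0}:
  [1] c ⇒ {q2}
  [2] b ⇒ ∅  — Q cannot continue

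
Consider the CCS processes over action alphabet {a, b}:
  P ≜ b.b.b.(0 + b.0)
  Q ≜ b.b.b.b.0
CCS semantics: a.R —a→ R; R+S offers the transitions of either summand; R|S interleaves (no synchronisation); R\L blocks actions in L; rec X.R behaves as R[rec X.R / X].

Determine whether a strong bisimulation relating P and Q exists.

bisimilar

P's transition system — 5 states:
  p0 = b.b.b.(0 + b.0) ⊢ =b=> p1
  p1 = b.b.(0 + b.0) ⊢ =b=> p2
  p2 = b.(0 + b.0) ⊢ =b=> p3
  p3 = 0 + b.0 ⊢ =b=> p4
  p4 = 0 ⊢ ∅
Q's transition system — 5 states:
  q0 = b.b.b.b.0 ⊢ =b=> q1
  q1 = b.b.b.0 ⊢ =b=> q2
  q2 = b.b.0 ⊢ =b=> q3
  q3 = b.0 ⊢ =b=> q4
  q4 = 0 ⊢ ∅
Coarsest stable partition (strong bisimilarity classes):
  B0 = {p0, q0}
  B1 = {p1, q1}
  B2 = {p2, q2}
  B3 = {p3, q3}
  B4 = {p4, q4}
p0 ∈ B0, q0 ∈ B0 → same block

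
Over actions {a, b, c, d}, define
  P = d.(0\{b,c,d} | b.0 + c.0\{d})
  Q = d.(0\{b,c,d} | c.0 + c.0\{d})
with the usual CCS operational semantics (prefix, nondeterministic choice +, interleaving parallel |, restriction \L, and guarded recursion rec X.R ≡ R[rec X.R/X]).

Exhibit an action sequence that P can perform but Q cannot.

db

LTS(P): 4 reachable states
  p0 = d.(0\{b,c,d} | b.0 + c.0\{d}) has moves ··d··> p1
  p1 = 0\{b,c,d} | b.0 + c.0\{d} has moves ··b··> p2, ··c··> p3
  p2 = 0\{b,c,d} | 0 has moves deadlocked
  p3 = 0\{d} has moves deadlocked
LTS(Q): 4 reachable states
  q0 = d.(0\{b,c,d} | c.0 + c.0\{d}) has moves ··d··> q1
  q1 = 0\{b,c,d} | c.0 + c.0\{d} has moves ··c··> q2, ··c··> q3
  q2 = 0\{b,c,d} | 0 has moves deadlocked
  q3 = 0\{d} has moves deadlocked
Executing db from P (initial set {p0}):
  step 1 (d): {p1}
  step 2 (b): {p2}
  ✓ P
Executing db from Q (initial set {q0}):
  step 1 (d): {q1}
  step 2 (b): ∅ (Q stuck)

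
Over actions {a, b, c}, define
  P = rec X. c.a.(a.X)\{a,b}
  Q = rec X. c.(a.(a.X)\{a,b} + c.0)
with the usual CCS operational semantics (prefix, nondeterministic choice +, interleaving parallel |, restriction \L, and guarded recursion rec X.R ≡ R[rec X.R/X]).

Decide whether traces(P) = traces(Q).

P's transition system — 3 states:
  p0 = rec X. c.a.(a.X)\{a,b} has moves --c--▸ p1
  p1 = a.(a.(rec X. c.a.(a.X)\{a,b}))\{a,b} has moves --a--▸ p2
  p2 = (a.(rec X. c.a.(a.X)\{a,b}))\{a,b} has moves ∅
Q's transition system — 4 states:
  q0 = rec X. c.(a.(a.X)\{a,b} + c.0) has moves --c--▸ q1
  q1 = a.(a.(rec X. c.(a.(a.X)\{a,b} + c.0)))\{a,b} + c.0 has moves --a--▸ q2, --c--▸ q3
  q2 = (a.(rec X. c.(a.(a.X)\{a,b} + c.0)))\{a,b} has moves ∅
  q3 = 0 has moves ∅
Trace ⟨cc⟩ through Q, begin at {q0}:
  step 1 (c): {q1}
  step 2 (c): {q3}
  ✓ Q
Trace ⟨cc⟩ through P, begin at {p0}:
  step 1 (c): {p1}
  step 2 (c): ∅ (P stuck)

traces(P) ≠ traces(Q) — witness ⟨cc⟩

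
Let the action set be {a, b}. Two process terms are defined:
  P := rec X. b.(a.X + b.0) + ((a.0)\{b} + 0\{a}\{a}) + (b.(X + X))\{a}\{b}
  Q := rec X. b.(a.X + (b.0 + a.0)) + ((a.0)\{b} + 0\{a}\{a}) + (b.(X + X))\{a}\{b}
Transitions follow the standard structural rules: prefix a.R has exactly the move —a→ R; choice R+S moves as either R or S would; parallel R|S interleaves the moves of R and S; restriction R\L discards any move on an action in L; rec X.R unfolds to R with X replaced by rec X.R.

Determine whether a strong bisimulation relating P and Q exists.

LTS(P): 4 reachable states
  u0 = rec X. b.(a.X + b.0) + ((a.0)\{b} + 0\{a}\{a}) + (b.(X + X))\{a}\{b} ⊢ -a-> u1, -b-> u2
  u1 = 0\{b} ⊢ deadlocked
  u2 = a.(rec X. b.(a.X + b.0) + ((a.0)\{b} + 0\{a}\{a}) + (b.(X + X))\{a}\{b}) + b.0 ⊢ -a-> u0, -b-> u3
  u3 = 0 ⊢ deadlocked
LTS(Q): 4 reachable states
  v0 = rec X. b.(a.X + (b.0 + a.0)) + ((a.0)\{b} + 0\{a}\{a}) + (b.(X + X))\{a}\{b} ⊢ -a-> v1, -b-> v2
  v1 = 0\{b} ⊢ deadlocked
  v2 = a.(rec X. b.(a.X + (b.0 + a.0)) + ((a.0)\{b} + 0\{a}\{a}) + (b.(X + X))\{a}\{b}) + (b.0 + a.0) ⊢ -a-> v0, -a-> v3, -b-> v3
  v3 = 0 ⊢ deadlocked
Partition-refinement fixed point:
  B0 = {u0}
  B1 = {u2}
  B2 = {u1, u3, v1, v3}
  B3 = {v0}
  B4 = {v2}
u0 ∈ B0, v0 ∈ B3 → different blocks

P ≁ Q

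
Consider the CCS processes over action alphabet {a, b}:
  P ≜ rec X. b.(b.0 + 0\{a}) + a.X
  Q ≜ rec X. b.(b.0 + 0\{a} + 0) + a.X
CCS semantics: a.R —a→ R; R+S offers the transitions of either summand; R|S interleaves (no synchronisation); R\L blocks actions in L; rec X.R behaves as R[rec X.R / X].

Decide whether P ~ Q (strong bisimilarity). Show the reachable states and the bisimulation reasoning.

Reachable graph of P (3 states):
  m0 = rec X. b.(b.0 + 0\{a}) + a.X ⊢ —a→ m0, —b→ m1
  m1 = b.0 + 0\{a} ⊢ —b→ m2
  m2 = 0 ⊢ ∅
Reachable graph of Q (3 states):
  n0 = rec X. b.(b.0 + 0\{a} + 0) + a.X ⊢ —a→ n0, —b→ n1
  n1 = b.0 + 0\{a} + 0 ⊢ —b→ n2
  n2 = 0 ⊢ ∅
Coarsest stable partition (strong bisimilarity classes):
  B0 = {m0, n0}
  B1 = {m1, n1}
  B2 = {m2, n2}
m0 ∈ B0, n0 ∈ B0 → same block

bisimilar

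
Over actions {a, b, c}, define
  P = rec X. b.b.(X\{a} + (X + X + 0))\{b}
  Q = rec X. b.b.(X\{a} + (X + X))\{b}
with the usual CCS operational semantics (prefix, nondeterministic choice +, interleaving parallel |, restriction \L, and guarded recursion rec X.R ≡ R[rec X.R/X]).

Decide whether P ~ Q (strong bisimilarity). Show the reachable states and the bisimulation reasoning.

YES

P's transition system — 3 states:
  s0 = rec X. b.b.(X\{a} + (X + X + 0))\{b} :: —b→ s1
  s1 = b.((rec X. b.b.(X\{a} + (X + X + 0))\{b})\{a} + ((rec X. b.b.(X\{a} + (X + X + 0))\{b}) + (rec X. b.b.(X\{a} + (X + X + 0))\{b}) + 0))\{b} :: —b→ s2
  s2 = ((rec X. b.b.(X\{a} + (X + X + 0))\{b})\{a} + ((rec X. b.b.(X\{a} + (X + X + 0))\{b}) + (rec X. b.b.(X\{a} + (X + X + 0))\{b}) + 0))\{b} :: ·
Q's transition system — 3 states:
  t0 = rec X. b.b.(X\{a} + (X + X))\{b} :: —b→ t1
  t1 = b.((rec X. b.b.(X\{a} + (X + X))\{b})\{a} + ((rec X. b.b.(X\{a} + (X + X))\{b}) + (rec X. b.b.(X\{a} + (X + X))\{b})))\{b} :: —b→ t2
  t2 = ((rec X. b.b.(X\{a} + (X + X))\{b})\{a} + ((rec X. b.b.(X\{a} + (X + X))\{b}) + (rec X. b.b.(X\{a} + (X + X))\{b})))\{b} :: ·
Coarsest stable partition (strong bisimilarity classes):
  B0 = {s0, t0}
  B1 = {s1, t1}
  B2 = {s2, t2}
s0 ∈ B0, t0 ∈ B0 → same block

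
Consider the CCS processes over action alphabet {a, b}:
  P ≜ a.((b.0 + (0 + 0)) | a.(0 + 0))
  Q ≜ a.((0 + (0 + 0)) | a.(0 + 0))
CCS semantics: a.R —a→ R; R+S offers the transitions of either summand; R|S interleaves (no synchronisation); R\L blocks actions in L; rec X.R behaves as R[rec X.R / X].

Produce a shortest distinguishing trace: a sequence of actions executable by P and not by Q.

ab

LTS(P): 5 reachable states
  p0 = a.((b.0 + (0 + 0)) | a.(0 + 0)) | ··a··> p1
  p1 = (b.0 + (0 + 0)) | a.(0 + 0) | ··a··> p2, ··b··> p3
  p2 = (b.0 + (0 + 0)) | (0 + 0) | ··b··> p4
  p3 = 0 | a.(0 + 0) | ··a··> p4
  p4 = 0 | (0 + 0) | ·
LTS(Q): 3 reachable states
  q0 = a.((0 + (0 + 0)) | a.(0 + 0)) | ··a··> q1
  q1 = (0 + (0 + 0)) | a.(0 + 0) | ··a··> q2
  q2 = (0 + (0 + 0)) | (0 + 0) | ·
Run σ = ⟨ab⟩ on P: start {p0}
  [1] a ⇒ {p1}
  [2] b ⇒ {p3}
  P completes σ.
Run σ = ⟨ab⟩ on Q: start {q0}
  [1] a ⇒ {q1}
  [2] b ⇒ no successor for Q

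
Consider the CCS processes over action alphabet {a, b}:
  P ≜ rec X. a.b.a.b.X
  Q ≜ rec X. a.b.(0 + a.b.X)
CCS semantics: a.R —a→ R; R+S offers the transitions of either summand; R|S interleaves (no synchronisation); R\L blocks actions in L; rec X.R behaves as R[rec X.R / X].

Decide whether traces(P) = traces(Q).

YES

P's transition system — 4 states:
  s0 = rec X. a.b.a.b.X ⊢ --a--▸ s1
  s1 = b.a.b.(rec X. a.b.a.b.X) ⊢ --b--▸ s2
  s2 = a.b.(rec X. a.b.a.b.X) ⊢ --a--▸ s3
  s3 = b.(rec X. a.b.a.b.X) ⊢ --b--▸ s0
Q's transition system — 4 states:
  t0 = rec X. a.b.(0 + a.b.X) ⊢ --a--▸ t1
  t1 = b.(0 + a.b.(rec X. a.b.(0 + a.b.X))) ⊢ --b--▸ t2
  t2 = 0 + a.b.(rec X. a.b.(0 + a.b.X)) ⊢ --a--▸ t3
  t3 = b.(rec X. a.b.(0 + a.b.X)) ⊢ --b--▸ t0
Coarsest stable partition (strong bisimilarity classes):
  B0 = {s0, s2, t0, t2}
  B1 = {s1, s3, t1, t3}
s0 ∈ B0, t0 ∈ B0 → same block
Bisimilar ⇒ trace-equivalent.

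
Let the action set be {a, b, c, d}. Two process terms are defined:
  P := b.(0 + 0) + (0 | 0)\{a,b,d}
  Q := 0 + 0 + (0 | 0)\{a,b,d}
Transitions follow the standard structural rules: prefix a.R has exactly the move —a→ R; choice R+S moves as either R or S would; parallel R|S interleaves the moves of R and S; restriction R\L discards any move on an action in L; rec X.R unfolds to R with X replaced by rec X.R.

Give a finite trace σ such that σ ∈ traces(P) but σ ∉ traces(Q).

LTS(P): 2 reachable states
  u0 = b.(0 + 0) + (0 | 0)\{a,b,d} has moves —b→ u1
  u1 = 0 + 0 has moves ∅
LTS(Q): 1 reachable states
  v0 = 0 + 0 + (0 | 0)\{a,b,d} has moves ∅
Run σ = ⟨b⟩ on P: start {u0}
  step 1 (b): {u1}
  ✓ P
Run σ = ⟨b⟩ on Q: start {v0}
  step 1 (b): ∅  — Q cannot continue

b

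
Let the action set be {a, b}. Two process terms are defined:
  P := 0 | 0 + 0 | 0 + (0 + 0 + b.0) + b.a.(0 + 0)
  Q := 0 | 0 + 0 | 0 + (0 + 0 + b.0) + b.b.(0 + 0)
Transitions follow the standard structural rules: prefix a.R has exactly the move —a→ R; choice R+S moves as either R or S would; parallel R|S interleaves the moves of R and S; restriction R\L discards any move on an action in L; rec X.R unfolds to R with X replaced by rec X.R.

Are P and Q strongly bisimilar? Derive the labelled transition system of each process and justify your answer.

not bisimilar

P's transition system — 4 states:
  s0 = 0 | 0 + 0 | 0 + (0 + 0 + b.0) + b.a.(0 + 0) has moves ··b··> s1, ··b··> s2
  s1 = 0 has moves ∅
  s2 = a.(0 + 0) has moves ··a··> s3
  s3 = 0 + 0 has moves ∅
Q's transition system — 4 states:
  t0 = 0 | 0 + 0 | 0 + (0 + 0 + b.0) + b.b.(0 + 0) has moves ··b··> t1, ··b··> t2
  t1 = 0 has moves ∅
  t2 = b.(0 + 0) has moves ··b··> t3
  t3 = 0 + 0 has moves ∅
Coarsest stable partition (strong bisimilarity classes):
  B0 = {s0}
  B1 = {s1, s3, t1, t3}
  B2 = {s2}
  B3 = {t0}
  B4 = {t2}
s0 ∈ B0, t0 ∈ B3 → different blocks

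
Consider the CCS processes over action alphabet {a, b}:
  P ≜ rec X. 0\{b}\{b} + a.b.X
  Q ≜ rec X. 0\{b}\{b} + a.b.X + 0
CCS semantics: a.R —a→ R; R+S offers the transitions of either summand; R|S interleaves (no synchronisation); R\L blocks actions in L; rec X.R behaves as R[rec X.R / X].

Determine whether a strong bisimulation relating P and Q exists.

P's transition system — 2 states:
  u0 = rec X. 0\{b}\{b} + a.b.X → --a--▸ u1
  u1 = b.(rec X. 0\{b}\{b} + a.b.X) → --b--▸ u0
Q's transition system — 2 states:
  v0 = rec X. 0\{b}\{b} + a.b.X + 0 → --a--▸ v1
  v1 = b.(rec X. 0\{b}\{b} + a.b.X + 0) → --b--▸ v0
Coarsest stable partition (strong bisimilarity classes):
  B0 = {u0, v0}
  B1 = {u1, v1}
u0 ∈ B0, v0 ∈ B0 → same block

YES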